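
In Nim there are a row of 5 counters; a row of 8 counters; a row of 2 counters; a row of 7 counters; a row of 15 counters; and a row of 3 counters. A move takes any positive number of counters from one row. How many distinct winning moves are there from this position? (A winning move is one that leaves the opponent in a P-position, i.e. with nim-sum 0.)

3

Compute the nim-sum pairwise:
5 XOR 8 = 13
13 XOR 2 = 15
15 XOR 7 = 8
8 XOR 15 = 7
7 XOR 3 = 4
The overall nim-sum is X = 4. A row of size p has a winning move iff p XOR X < p (reduce it to p XOR X).
  5: 5 XOR 4 = 1 < 5 — winning move (to 1).
  8: 8 XOR 4 = 12 ≥ 8 — no move.
  2: 2 XOR 4 = 6 ≥ 2 — no move.
  7: 7 XOR 4 = 3 < 7 — winning move (to 3).
  15: 15 XOR 4 = 11 < 15 — winning move (to 11).
  3: 3 XOR 4 = 7 ≥ 3 — no move.
That gives 3 winning moves.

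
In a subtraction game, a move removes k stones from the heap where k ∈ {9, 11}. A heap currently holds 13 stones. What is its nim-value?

Grundy values for subtraction set {9, 11}:
k:     0  1  2  3  4  5  6  7  8  9 10 11 12 13
g(k):  0  0  0  0  0  0  0  0  0  1  1  1  1  1
So g(13) = 1.

1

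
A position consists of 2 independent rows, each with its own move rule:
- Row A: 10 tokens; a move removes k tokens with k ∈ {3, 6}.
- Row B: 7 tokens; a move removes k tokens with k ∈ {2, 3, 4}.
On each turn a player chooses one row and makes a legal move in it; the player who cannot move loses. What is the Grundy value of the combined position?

Build the Grundy sequence for row A with g(k) = mex{g(k−s) : s ∈ {3, 6}, s ≤ k}:
g(0) = mex{} = 0
g(1) = mex{} = 0
g(2) = mex{} = 0
g(3) = mex{0} = 1
g(4) = mex{0} = 1
g(5) = mex{0} = 1
g(6) = mex{0,1} = 2
g(7) = mex{0,1} = 2
g(8) = mex{0,1} = 2
g(9) = mex{1,2} = 0
g(10) = mex{1,2} = 0
So g(10) = 0.
Grundy values for row B (subtraction set {2, 3, 4}):
g(0) = mex{} = 0
g(1) = mex{} = 0
g(2) = mex{0} = 1
g(3) = mex{0} = 1
g(4) = mex{0,1} = 2
g(5) = mex{0,1} = 2
g(6) = mex{1,2} = 0
g(7) = mex{1,2} = 0
So g(7) = 0.
The value of a disjunctive sum is the nim-sum of the parts.
Combined value = 0 ⊕ 0 = 0.

0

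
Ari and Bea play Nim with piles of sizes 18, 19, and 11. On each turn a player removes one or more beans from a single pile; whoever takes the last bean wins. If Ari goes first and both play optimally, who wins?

Ari wins

Bitwise XOR of the heap sizes:
  10010  (18)
  10011  (19)
  01011  (11)
  -----
  01010  (10)
The nim-sum is 10 ≠ 0, so this is an N-position: the player to move can win; Ari has a winning move.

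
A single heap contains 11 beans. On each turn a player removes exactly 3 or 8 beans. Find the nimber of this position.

Compute g(0), g(1), … for moves {3, 8}:
g(0) = mex{} = 0
g(1) = mex{} = 0
g(2) = mex{} = 0
g(3) = mex{0} = 1
g(4) = mex{0} = 1
g(5) = mex{0} = 1
g(6) = mex{1} = 0
g(7) = mex{1} = 0
g(8) = mex{0,1} = 2
g(9) = mex{0} = 1
g(10) = mex{0} = 1
g(11) = mex{1,2} = 0
So g(11) = 0.

0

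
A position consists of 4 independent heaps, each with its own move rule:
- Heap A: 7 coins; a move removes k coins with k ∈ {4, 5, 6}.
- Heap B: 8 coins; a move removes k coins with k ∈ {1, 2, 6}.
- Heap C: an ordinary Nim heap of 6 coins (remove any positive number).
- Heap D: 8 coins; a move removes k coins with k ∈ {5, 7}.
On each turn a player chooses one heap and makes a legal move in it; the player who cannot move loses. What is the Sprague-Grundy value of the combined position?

7

Build the Grundy sequence for heap A with g(k) = mex{g(k−s) : s ∈ {4, 5, 6}, s ≤ k}:
k:     0  1  2  3  4  5  6  7
g(k):  0  0  0  0  1  1  1  1
So g(7) = 1.
For heap B, compute g(0), g(1), … with moves {1, 2, 6}:
k:     0  1  2  3  4  5  6  7  8
g(k):  0  1  2  0  1  2  3  0  1
So g(8) = 1.
Heap C is a plain Nim heap of size 6, so its Grundy value is 6.
Grundy values for heap D (subtraction set {5, 7}):
k:     0  1  2  3  4  5  6  7  8
g(k):  0  0  0  0  0  1  1  1  1
So g(8) = 1.
The value of a disjunctive sum is the nim-sum of the parts.
Combined value = 1 XOR 1 XOR 6 XOR 1 = 7.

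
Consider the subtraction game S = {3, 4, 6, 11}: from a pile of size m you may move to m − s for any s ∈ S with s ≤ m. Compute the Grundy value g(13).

1

Compute g(0), g(1), … for moves {3, 4, 6, 11}:
g(0) = mex{} = 0
g(1) = mex{} = 0
g(2) = mex{} = 0
g(3) = mex{0} = 1
g(4) = mex{0} = 1
g(5) = mex{0} = 1
g(6) = mex{0,1} = 2
g(7) = mex{0,1} = 2
g(8) = mex{0,1} = 2
g(9) = mex{1,2} = 0
g(10) = mex{1,2} = 0
g(11) = mex{0,1,2} = 3
g(12) = mex{0,2} = 1
g(13) = mex{0,2} = 1
So g(13) = 1.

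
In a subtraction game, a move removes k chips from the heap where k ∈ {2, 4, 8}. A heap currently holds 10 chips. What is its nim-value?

2

Grundy values for subtraction set {2, 4, 8}:
k:     0  1  2  3  4  5  6  7  8  9 10
g(k):  0  0  1  1  2  2  0  0  1  1  2
So g(10) = 2.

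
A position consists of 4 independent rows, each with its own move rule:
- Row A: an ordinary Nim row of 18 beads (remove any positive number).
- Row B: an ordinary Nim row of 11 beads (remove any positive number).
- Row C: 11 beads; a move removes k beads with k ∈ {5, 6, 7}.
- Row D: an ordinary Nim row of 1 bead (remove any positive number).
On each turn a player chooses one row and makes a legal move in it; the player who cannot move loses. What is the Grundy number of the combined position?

26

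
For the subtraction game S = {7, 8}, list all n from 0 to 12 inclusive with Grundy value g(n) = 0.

0, 1, 2, 3, 4, 5, 6

Build the Grundy sequence with g(k) = mex{g(k−s) : s ∈ {7, 8}, s ≤ k}:
k:     0  1  2  3  4  5  6  7  8  9 10 11 12
g(k):  0  0  0  0  0  0  0  1  1  1  1  1  1
The P-positions (g = 0) in 0..12 are 0, 1, 2, 3, 4, 5, 6.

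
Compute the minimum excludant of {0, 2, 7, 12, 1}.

3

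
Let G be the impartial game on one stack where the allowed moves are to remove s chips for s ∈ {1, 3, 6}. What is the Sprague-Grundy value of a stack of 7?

Build the Grundy sequence with g(k) = mex{g(k−s) : s ∈ {1, 3, 6}, s ≤ k}:
g(0) = mex{} = 0
g(1) = mex{0} = 1
g(2) = mex{1} = 0
g(3) = mex{0} = 1
g(4) = mex{1} = 0
g(5) = mex{0} = 1
g(6) = mex{0,1} = 2
g(7) = mex{0,1,2} = 3
So g(7) = 3.

3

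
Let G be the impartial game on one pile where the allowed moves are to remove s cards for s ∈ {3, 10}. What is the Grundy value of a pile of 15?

Build the Grundy sequence with g(k) = mex{g(k−s) : s ∈ {3, 10}, s ≤ k}:
k:     0  1  2  3  4  5  6  7  8  9 10 11 12 13 14 15
g(k):  0  0  0  1  1  1  0  0  0  1  1  1  2  0  0  0
So g(15) = 0.

0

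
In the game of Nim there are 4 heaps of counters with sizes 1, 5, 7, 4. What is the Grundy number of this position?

7

Nim-sum: 1 ^ 5 ^ 7 ^ 4 = 7.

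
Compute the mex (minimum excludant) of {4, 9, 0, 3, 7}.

1

0 is in the set but 1 is not, so the mex is 1.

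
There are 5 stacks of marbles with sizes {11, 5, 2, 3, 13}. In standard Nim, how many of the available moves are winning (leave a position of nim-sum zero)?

3

Nim-sum: 11 XOR 5 XOR 2 XOR 3 XOR 13 = 2.
The overall nim-sum is X = 2. A stack of size p has a winning move iff p XOR X < p (reduce it to p XOR X).
  11: 11 XOR 2 = 9 < 11 — winning move (to 9).
  5: 5 XOR 2 = 7 ≥ 5 — no move.
  2: 2 XOR 2 = 0 < 2 — winning move (to 0).
  3: 3 XOR 2 = 1 < 3 — winning move (to 1).
  13: 13 XOR 2 = 15 ≥ 13 — no move.
That gives 3 winning moves.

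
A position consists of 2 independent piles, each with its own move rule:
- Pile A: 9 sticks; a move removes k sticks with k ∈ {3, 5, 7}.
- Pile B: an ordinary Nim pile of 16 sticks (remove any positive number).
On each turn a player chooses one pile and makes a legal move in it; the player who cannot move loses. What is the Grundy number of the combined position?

Grundy values for pile A (subtraction set {3, 5, 7}):
g(0) = mex{} = 0
g(1) = mex{} = 0
g(2) = mex{} = 0
g(3) = mex{0} = 1
g(4) = mex{0} = 1
g(5) = mex{0} = 1
g(6) = mex{0,1} = 2
g(7) = mex{0,1} = 2
g(8) = mex{0,1} = 2
g(9) = mex{0,1,2} = 3
So g(9) = 3.
Pile B is a plain Nim pile of size 16, so its Grundy value is 16.
By the Sprague-Grundy theorem, the Grundy value of a sum of independent games is the XOR of the component values.
Combined value = 3 XOR 16 = 19.

19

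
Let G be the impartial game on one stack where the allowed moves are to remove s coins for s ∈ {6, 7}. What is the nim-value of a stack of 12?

2

Grundy values for subtraction set {6, 7}:
k:     0  1  2  3  4  5  6  7  8  9 10 11 12
g(k):  0  0  0  0  0  0  1  1  1  1  1  1  2
So g(12) = 2.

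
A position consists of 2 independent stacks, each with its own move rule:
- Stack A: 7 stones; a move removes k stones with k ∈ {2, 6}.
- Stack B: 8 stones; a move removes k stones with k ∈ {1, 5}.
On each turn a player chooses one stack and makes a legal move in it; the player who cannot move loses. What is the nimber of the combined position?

For stack A, compute g(0), g(1), … with moves {2, 6}:
k:     0  1  2  3  4  5  6  7
g(k):  0  0  1  1  0  0  1  1
So g(7) = 1.
For stack B, compute g(0), g(1), … with moves {1, 5}:
g(0) = mex{} = 0
g(1) = mex{0} = 1
g(2) = mex{1} = 0
g(3) = mex{0} = 1
g(4) = mex{1} = 0
g(5) = mex{0} = 1
g(6) = mex{1} = 0
g(7) = mex{0} = 1
g(8) = mex{1} = 0
So g(8) = 0.
By the Sprague-Grundy theorem, the Grundy value of a sum of independent games is the XOR of the component values.
Combined value = 1 ⊕ 0 = 1.

1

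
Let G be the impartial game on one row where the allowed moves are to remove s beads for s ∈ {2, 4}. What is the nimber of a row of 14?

1

Compute g(0), g(1), … for moves {2, 4}:
g(0) = mex{} = 0
g(1) = mex{} = 0
g(2) = mex{0} = 1
g(3) = mex{0} = 1
g(4) = mex{0,1} = 2
g(5) = mex{0,1} = 2
g(6) = mex{1,2} = 0
g(7) = mex{1,2} = 0
g(8) = mex{0,2} = 1
g(9) = mex{0,2} = 1
g(10) = mex{0,1} = 2
g(11) = mex{0,1} = 2
g(12) = mex{1,2} = 0
g(13) = mex{1,2} = 0
g(14) = mex{0,2} = 1
So g(14) = 1.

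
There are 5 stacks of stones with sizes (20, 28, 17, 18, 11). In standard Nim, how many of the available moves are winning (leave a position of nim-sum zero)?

0

Bitwise XOR of the heap sizes:
  10100  (20)
  11100  (28)
  10001  (17)
  10010  (18)
  01011  (11)
  -----
  00000  (0)
The nim-sum is already 0, so every move leaves a nonzero nim-sum — there are no winning moves.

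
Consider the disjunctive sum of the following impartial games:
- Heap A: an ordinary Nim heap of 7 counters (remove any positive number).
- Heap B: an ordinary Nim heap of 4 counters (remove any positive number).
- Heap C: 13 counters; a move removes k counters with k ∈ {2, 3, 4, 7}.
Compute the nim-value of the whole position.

2

Heap A is a plain Nim heap of size 7, so its Grundy value is 7.
Heap B is a plain Nim heap of size 4, so its Grundy value is 4.
For heap C, compute g(0), g(1), … with moves {2, 3, 4, 7}:
k:     0  1  2  3  4  5  6  7  8  9 10 11 12 13
g(k):  0  0  1  1  2  2  0  3  1  4  2  0  0  1
So g(13) = 1.
By the Sprague-Grundy theorem, the Grundy value of a sum of independent games is the XOR of the component values.
Combined value = 7 XOR 4 XOR 1 = 2.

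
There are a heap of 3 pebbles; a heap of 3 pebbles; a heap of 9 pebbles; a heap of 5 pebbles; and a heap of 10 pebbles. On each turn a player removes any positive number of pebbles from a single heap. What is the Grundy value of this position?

6

Compute the nim-sum pairwise:
3 ⊕ 3 = 0
0 ⊕ 9 = 9
9 ⊕ 5 = 12
12 ⊕ 10 = 6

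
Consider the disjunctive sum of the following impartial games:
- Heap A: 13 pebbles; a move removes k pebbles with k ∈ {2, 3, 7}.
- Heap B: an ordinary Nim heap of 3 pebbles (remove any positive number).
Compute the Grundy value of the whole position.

2

Build the Grundy sequence for heap A with g(k) = mex{g(k−s) : s ∈ {2, 3, 7}, s ≤ k}:
k:     0  1  2  3  4  5  6  7  8  9 10 11 12 13
g(k):  0  0  1  1  2  0  0  1  1  2  0  0  1  1
So g(13) = 1.
Heap B is a plain Nim heap of size 3, so its Grundy value is 3.
The value of a disjunctive sum is the nim-sum of the parts.
Combined value = 1 XOR 3 = 2.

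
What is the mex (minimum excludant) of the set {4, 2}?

0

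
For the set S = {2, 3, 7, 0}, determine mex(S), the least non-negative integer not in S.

0 is in the set but 1 is not, so the mex is 1.

1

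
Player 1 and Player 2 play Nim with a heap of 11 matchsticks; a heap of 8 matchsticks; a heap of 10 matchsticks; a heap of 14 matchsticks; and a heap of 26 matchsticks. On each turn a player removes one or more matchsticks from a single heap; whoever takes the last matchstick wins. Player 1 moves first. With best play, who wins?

Player 1 wins

Nim-sum: 11 XOR 8 XOR 10 XOR 14 XOR 26 = 29.
The nim-sum is 29 ≠ 0, so this is an N-position: the player to move can win; Player 1 has a winning move.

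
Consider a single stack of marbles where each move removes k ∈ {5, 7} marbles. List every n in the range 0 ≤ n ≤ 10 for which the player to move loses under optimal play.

0, 1, 2, 3, 4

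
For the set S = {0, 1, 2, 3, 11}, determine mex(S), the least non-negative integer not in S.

4

The values 0, 1, 2, 3 are all present; 4 is the first non-negative integer missing from the set.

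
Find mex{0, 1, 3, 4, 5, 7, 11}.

2

The values 0, 1 are all present; 2 is the first non-negative integer missing from the set.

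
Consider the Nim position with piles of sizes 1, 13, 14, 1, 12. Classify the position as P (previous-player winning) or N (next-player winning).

N-position

Compute the nim-sum pairwise:
1 ^ 13 = 12
12 ^ 14 = 2
2 ^ 1 = 3
3 ^ 12 = 15
The nim-sum is 15 ≠ 0, so this is an N-position: the player to move can win.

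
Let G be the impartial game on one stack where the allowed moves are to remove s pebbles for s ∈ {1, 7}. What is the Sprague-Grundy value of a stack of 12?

Compute g(0), g(1), … for moves {1, 7}:
g(0) = mex{} = 0
g(1) = mex{0} = 1
g(2) = mex{1} = 0
g(3) = mex{0} = 1
g(4) = mex{1} = 0
g(5) = mex{0} = 1
g(6) = mex{1} = 0
g(7) = mex{0} = 1
g(8) = mex{1} = 0
g(9) = mex{0} = 1
g(10) = mex{1} = 0
g(11) = mex{0} = 1
g(12) = mex{1} = 0
So g(12) = 0.

0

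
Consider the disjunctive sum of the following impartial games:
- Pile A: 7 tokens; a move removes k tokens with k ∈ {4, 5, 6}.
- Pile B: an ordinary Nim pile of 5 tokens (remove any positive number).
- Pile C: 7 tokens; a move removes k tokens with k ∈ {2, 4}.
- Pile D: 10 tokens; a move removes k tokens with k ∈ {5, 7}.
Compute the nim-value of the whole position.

6

Grundy values for pile A (subtraction set {4, 5, 6}):
g(0) = mex{} = 0
g(1) = mex{} = 0
g(2) = mex{} = 0
g(3) = mex{} = 0
g(4) = mex{0} = 1
g(5) = mex{0} = 1
g(6) = mex{0} = 1
g(7) = mex{0} = 1
So g(7) = 1.
Pile B is a plain Nim pile of size 5, so its Grundy value is 5.
Grundy values for pile C (subtraction set {2, 4}):
k:     0  1  2  3  4  5  6  7
g(k):  0  0  1  1  2  2  0  0
So g(7) = 0.
For pile D, compute g(0), g(1), … with moves {5, 7}:
g(0) = mex{} = 0
g(1) = mex{} = 0
g(2) = mex{} = 0
g(3) = mex{} = 0
g(4) = mex{} = 0
g(5) = mex{0} = 1
g(6) = mex{0} = 1
g(7) = mex{0} = 1
g(8) = mex{0} = 1
g(9) = mex{0} = 1
g(10) = mex{0,1} = 2
So g(10) = 2.
By the Sprague-Grundy theorem, the Grundy value of a sum of independent games is the XOR of the component values.
Combined value = 1 XOR 5 XOR 0 XOR 2 = 6.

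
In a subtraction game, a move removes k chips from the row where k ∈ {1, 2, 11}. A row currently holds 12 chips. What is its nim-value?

0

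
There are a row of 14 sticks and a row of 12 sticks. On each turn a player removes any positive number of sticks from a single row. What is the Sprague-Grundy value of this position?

In binary:
  1110  (14)
  1100  (12)
  ----
  0010  (2)

2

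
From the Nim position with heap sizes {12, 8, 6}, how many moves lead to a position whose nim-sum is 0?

1

Bitwise XOR of the heap sizes:
  1100  (12)
  1000  (8)
  0110  (6)
  ----
  0010  (2)
The overall nim-sum is X = 2. A heap of size p has a winning move iff p XOR X < p (reduce it to p XOR X).
  12: 12 XOR 2 = 14 ≥ 12 — no move.
  8: 8 XOR 2 = 10 ≥ 8 — no move.
  6: 6 XOR 2 = 4 < 6 — winning move (to 4).
That gives 1 winning move.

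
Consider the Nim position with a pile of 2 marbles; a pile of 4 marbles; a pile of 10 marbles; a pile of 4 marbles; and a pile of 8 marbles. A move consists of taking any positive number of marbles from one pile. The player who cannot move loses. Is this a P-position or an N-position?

P-position

Nim-sum: 2 ⊕ 4 ⊕ 10 ⊕ 4 ⊕ 8 = 0.
The nim-sum is 0, so this is a P-position: the player to move is in a losing position under optimal play.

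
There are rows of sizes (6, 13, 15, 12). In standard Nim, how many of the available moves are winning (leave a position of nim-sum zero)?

Nim-sum: 6 ^ 13 ^ 15 ^ 12 = 8.
The overall nim-sum is X = 8. A row of size p has a winning move iff p XOR X < p (reduce it to p XOR X).
  6: 6 XOR 8 = 14 ≥ 6 — no move.
  13: 13 XOR 8 = 5 < 13 — winning move (to 5).
  15: 15 XOR 8 = 7 < 15 — winning move (to 7).
  12: 12 XOR 8 = 4 < 12 — winning move (to 4).
That gives 3 winning moves.

3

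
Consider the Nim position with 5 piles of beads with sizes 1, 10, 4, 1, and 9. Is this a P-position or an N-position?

N-position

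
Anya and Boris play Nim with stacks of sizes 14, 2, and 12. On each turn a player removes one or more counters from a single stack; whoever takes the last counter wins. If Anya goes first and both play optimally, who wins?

Boris wins

Bitwise XOR of the heap sizes:
  1110  (14)
  0010  (2)
  1100  (12)
  ----
  0000  (0)
The nim-sum is 0, so this is a P-position: the player to move is in a losing position under optimal play; Anya is about to move from it and so loses — Boris wins.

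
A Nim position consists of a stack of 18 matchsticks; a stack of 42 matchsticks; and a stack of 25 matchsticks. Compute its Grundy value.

33

Nim-sum: 18 ^ 42 ^ 25 = 33.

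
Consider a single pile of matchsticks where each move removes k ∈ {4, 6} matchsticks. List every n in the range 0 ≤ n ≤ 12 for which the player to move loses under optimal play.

0, 1, 2, 3, 10, 11, 12

Compute g(0), g(1), … for moves {4, 6}:
g(0) = mex{} = 0
g(1) = mex{} = 0
g(2) = mex{} = 0
g(3) = mex{} = 0
g(4) = mex{0} = 1
g(5) = mex{0} = 1
g(6) = mex{0} = 1
g(7) = mex{0} = 1
g(8) = mex{0,1} = 2
g(9) = mex{0,1} = 2
g(10) = mex{1} = 0
g(11) = mex{1} = 0
g(12) = mex{1,2} = 0
The P-positions (g = 0) in 0..12 are 0, 1, 2, 3, 10, 11, 12.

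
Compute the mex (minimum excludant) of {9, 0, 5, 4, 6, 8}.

1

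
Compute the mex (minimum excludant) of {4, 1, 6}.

0

0 is not in the set, so the mex is 0.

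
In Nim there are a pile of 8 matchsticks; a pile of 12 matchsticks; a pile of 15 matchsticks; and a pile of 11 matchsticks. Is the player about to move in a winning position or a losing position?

Losing position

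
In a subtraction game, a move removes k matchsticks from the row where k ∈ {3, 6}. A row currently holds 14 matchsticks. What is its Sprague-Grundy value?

Build the Grundy sequence with g(k) = mex{g(k−s) : s ∈ {3, 6}, s ≤ k}:
k:     0  1  2  3  4  5  6  7  8  9 10 11 12 13 14
g(k):  0  0  0  1  1  1  2  2  2  0  0  0  1  1  1
So g(14) = 1.

1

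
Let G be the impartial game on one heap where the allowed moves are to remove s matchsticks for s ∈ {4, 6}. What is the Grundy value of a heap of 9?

2

Grundy values for subtraction set {4, 6}:
k:     0  1  2  3  4  5  6  7  8  9
g(k):  0  0  0  0  1  1  1  1  2  2
So g(9) = 2.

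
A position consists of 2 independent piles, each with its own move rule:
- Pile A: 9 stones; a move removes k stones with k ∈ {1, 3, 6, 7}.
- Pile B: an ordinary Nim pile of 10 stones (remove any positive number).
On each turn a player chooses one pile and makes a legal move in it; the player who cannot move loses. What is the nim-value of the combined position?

Build the Grundy sequence for pile A with g(k) = mex{g(k−s) : s ∈ {1, 3, 6, 7}, s ≤ k}:
k:     0  1  2  3  4  5  6  7  8  9
g(k):  0  1  0  1  0  1  2  3  2  3
So g(9) = 3.
Pile B is a plain Nim pile of size 10, so its Grundy value is 10.
By the Sprague-Grundy theorem, the Grundy value of a sum of independent games is the XOR of the component values.
Combined value = 3 XOR 10 = 9.

9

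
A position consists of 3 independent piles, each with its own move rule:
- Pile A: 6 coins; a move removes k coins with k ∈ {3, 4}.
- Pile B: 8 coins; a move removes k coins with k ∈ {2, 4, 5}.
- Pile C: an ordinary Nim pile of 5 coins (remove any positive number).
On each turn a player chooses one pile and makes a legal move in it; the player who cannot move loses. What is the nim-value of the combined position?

7

Grundy values for pile A (subtraction set {3, 4}):
k:     0  1  2  3  4  5  6
g(k):  0  0  0  1  1  1  2
So g(6) = 2.
Build the Grundy sequence for pile B with g(k) = mex{g(k−s) : s ∈ {2, 4, 5}, s ≤ k}:
k:     0  1  2  3  4  5  6  7  8
g(k):  0  0  1  1  2  2  3  0  0
So g(8) = 0.
Pile C is a plain Nim pile of size 5, so its Grundy value is 5.
By the Sprague-Grundy theorem, the Grundy value of a sum of independent games is the XOR of the component values.
Combined value = 2 XOR 0 XOR 5 = 7.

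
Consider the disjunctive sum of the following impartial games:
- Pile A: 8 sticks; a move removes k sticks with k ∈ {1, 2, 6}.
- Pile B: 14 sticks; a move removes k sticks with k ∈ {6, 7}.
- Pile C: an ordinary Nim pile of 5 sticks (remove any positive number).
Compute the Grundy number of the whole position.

4

Grundy values for pile A (subtraction set {1, 2, 6}):
k:     0  1  2  3  4  5  6  7  8
g(k):  0  1  2  0  1  2  3  0  1
So g(8) = 1.
Grundy values for pile B (subtraction set {6, 7}):
k:     0  1  2  3  4  5  6  7  8  9 10 11 12 13 14
g(k):  0  0  0  0  0  0  1  1  1  1  1  1  2  0  0
So g(14) = 0.
Pile C is a plain Nim pile of size 5, so its Grundy value is 5.
By the Sprague-Grundy theorem, the Grundy value of a sum of independent games is the XOR of the component values.
Combined value = 1 ⊕ 0 ⊕ 5 = 4.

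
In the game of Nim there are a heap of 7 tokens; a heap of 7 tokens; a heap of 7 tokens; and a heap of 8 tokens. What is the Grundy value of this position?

15

In binary:
  0111  (7)
  0111  (7)
  0111  (7)
  1000  (8)
  ----
  1111  (15)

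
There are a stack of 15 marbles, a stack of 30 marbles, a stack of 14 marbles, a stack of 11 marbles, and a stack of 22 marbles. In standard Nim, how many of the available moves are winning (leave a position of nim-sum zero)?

Bitwise XOR of the heap sizes:
  01111  (15)
  11110  (30)
  01110  (14)
  01011  (11)
  10110  (22)
  -----
  00010  (2)
The overall nim-sum is X = 2. A stack of size p has a winning move iff p XOR X < p (reduce it to p XOR X).
  15: 15 XOR 2 = 13 < 15 — winning move (to 13).
  30: 30 XOR 2 = 28 < 30 — winning move (to 28).
  14: 14 XOR 2 = 12 < 14 — winning move (to 12).
  11: 11 XOR 2 = 9 < 11 — winning move (to 9).
  22: 22 XOR 2 = 20 < 22 — winning move (to 20).
That gives 5 winning moves.

5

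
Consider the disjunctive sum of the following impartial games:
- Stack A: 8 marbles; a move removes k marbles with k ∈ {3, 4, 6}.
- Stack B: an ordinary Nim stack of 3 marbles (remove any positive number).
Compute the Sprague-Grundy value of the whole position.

Grundy values for stack A (subtraction set {3, 4, 6}):
k:     0  1  2  3  4  5  6  7  8
g(k):  0  0  0  1  1  1  2  2  2
So g(8) = 2.
Stack B is a plain Nim stack of size 3, so its Grundy value is 3.
By the Sprague-Grundy theorem, the Grundy value of a sum of independent games is the XOR of the component values.
Combined value = 2 XOR 3 = 1.

1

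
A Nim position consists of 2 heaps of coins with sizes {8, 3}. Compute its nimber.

11

Compute the nim-sum pairwise:
8 XOR 3 = 11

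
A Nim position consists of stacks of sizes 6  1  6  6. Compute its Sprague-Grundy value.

7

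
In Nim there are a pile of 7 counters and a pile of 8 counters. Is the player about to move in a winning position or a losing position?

Winning position

Nim-sum: 7 ^ 8 = 15.
The nim-sum is 15 ≠ 0, so this is an N-position: the player to move can win.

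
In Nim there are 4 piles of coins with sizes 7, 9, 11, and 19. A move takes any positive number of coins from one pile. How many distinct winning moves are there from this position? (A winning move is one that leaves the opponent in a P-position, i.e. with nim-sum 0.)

1

Compute the nim-sum pairwise:
7 ^ 9 = 14
14 ^ 11 = 5
5 ^ 19 = 22
The overall nim-sum is X = 22. A pile of size p has a winning move iff p XOR X < p (reduce it to p XOR X).
  7: 7 XOR 22 = 17 ≥ 7 — no move.
  9: 9 XOR 22 = 31 ≥ 9 — no move.
  11: 11 XOR 22 = 29 ≥ 11 — no move.
  19: 19 XOR 22 = 5 < 19 — winning move (to 5).
That gives 1 winning move.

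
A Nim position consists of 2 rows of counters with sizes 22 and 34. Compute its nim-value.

52

Compute the nim-sum pairwise:
22 XOR 34 = 52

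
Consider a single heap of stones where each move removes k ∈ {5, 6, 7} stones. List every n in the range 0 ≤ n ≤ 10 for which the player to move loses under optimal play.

0, 1, 2, 3, 4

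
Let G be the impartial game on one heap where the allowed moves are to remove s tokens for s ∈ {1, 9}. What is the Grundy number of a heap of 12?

0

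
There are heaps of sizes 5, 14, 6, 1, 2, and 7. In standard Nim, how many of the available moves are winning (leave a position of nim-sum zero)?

1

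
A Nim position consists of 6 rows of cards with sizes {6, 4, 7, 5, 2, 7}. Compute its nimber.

Compute the nim-sum pairwise:
6 ⊕ 4 = 2
2 ⊕ 7 = 5
5 ⊕ 5 = 0
0 ⊕ 2 = 2
2 ⊕ 7 = 5

5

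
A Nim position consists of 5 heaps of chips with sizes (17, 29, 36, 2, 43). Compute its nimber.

1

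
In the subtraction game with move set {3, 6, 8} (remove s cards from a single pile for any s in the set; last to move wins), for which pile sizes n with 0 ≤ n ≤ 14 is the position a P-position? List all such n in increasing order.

Grundy values for subtraction set {3, 6, 8}:
k:     0  1  2  3  4  5  6  7  8  9 10 11 12 13 14
g(k):  0  0  0  1  1  1  2  2  2  3  3  0  0  0  1
The P-positions (g = 0) in 0..14 are 0, 1, 2, 11, 12, 13.

0, 1, 2, 11, 12, 13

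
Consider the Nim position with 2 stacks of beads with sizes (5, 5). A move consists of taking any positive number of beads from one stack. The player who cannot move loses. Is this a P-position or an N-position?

P-position

Compute the nim-sum pairwise:
5 XOR 5 = 0
The nim-sum is 0, so this is a P-position: the player to move is in a losing position under optimal play.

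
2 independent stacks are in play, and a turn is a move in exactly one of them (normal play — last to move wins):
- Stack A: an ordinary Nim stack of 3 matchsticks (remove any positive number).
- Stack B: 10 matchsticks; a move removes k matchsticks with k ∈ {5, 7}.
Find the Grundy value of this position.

Stack A is a plain Nim stack of size 3, so its Grundy value is 3.
Build the Grundy sequence for stack B with g(k) = mex{g(k−s) : s ∈ {5, 7}, s ≤ k}:
k:     0  1  2  3  4  5  6  7  8  9 10
g(k):  0  0  0  0  0  1  1  1  1  1  2
So g(10) = 2.
The value of a disjunctive sum is the nim-sum of the parts.
Combined value = 3 ⊕ 2 = 1.

1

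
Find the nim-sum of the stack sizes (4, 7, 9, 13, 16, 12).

27

Nim-sum: 4 ⊕ 7 ⊕ 9 ⊕ 13 ⊕ 16 ⊕ 12 = 27.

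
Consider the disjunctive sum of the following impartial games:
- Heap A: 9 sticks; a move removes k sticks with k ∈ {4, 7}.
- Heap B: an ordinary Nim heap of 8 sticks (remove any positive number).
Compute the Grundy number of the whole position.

Build the Grundy sequence for heap A with g(k) = mex{g(k−s) : s ∈ {4, 7}, s ≤ k}:
g(0) = mex{} = 0
g(1) = mex{} = 0
g(2) = mex{} = 0
g(3) = mex{} = 0
g(4) = mex{0} = 1
g(5) = mex{0} = 1
g(6) = mex{0} = 1
g(7) = mex{0} = 1
g(8) = mex{0,1} = 2
g(9) = mex{0,1} = 2
So g(9) = 2.
Heap B is a plain Nim heap of size 8, so its Grundy value is 8.
By the Sprague-Grundy theorem, the Grundy value of a sum of independent games is the XOR of the component values.
Combined value = 2 ⊕ 8 = 10.

10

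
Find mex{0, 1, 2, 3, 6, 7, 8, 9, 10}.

4

The values 0, 1, 2, 3 are all present; 4 is the first non-negative integer missing from the set.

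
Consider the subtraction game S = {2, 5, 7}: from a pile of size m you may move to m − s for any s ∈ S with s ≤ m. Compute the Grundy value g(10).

Build the Grundy sequence with g(k) = mex{g(k−s) : s ∈ {2, 5, 7}, s ≤ k}:
k:     0  1  2  3  4  5  6  7  8  9 10
g(k):  0  0  1  1  0  2  1  3  2  2  0
So g(10) = 0.

0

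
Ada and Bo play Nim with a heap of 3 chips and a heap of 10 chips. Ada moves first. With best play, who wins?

Ada wins

Nim-sum: 3 XOR 10 = 9.
The nim-sum is 9 ≠ 0, so this is an N-position: the player to move can win; Ada has a winning move.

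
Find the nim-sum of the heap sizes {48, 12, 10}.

54

Nim-sum: 48 XOR 12 XOR 10 = 54.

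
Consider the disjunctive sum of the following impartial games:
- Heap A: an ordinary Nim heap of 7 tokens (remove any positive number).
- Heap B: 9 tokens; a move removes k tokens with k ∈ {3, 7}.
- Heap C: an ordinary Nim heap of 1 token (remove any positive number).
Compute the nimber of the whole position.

Heap A is a plain Nim heap of size 7, so its Grundy value is 7.
Build the Grundy sequence for heap B with g(k) = mex{g(k−s) : s ∈ {3, 7}, s ≤ k}:
k:     0  1  2  3  4  5  6  7  8  9
g(k):  0  0  0  1  1  1  0  2  2  1
So g(9) = 1.
Heap C is a plain Nim heap of size 1, so its Grundy value is 1.
By the Sprague-Grundy theorem, the Grundy value of a sum of independent games is the XOR of the component values.
Combined value = 7 ⊕ 1 ⊕ 1 = 7.

7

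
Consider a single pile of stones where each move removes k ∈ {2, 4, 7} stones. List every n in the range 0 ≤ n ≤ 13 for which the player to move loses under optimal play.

Compute g(0), g(1), … for moves {2, 4, 7}:
g(0) = mex{} = 0
g(1) = mex{} = 0
g(2) = mex{0} = 1
g(3) = mex{0} = 1
g(4) = mex{0,1} = 2
g(5) = mex{0,1} = 2
g(6) = mex{1,2} = 0
g(7) = mex{0,1,2} = 3
g(8) = mex{0,2} = 1
g(9) = mex{1,2,3} = 0
g(10) = mex{0,1} = 2
g(11) = mex{0,2,3} = 1
g(12) = mex{1,2} = 0
g(13) = mex{0,1} = 2
The P-positions (g = 0) in 0..13 are 0, 1, 6, 9, 12.

0, 1, 6, 9, 12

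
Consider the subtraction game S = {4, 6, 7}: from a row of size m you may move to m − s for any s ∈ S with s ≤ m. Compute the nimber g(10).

Grundy values for subtraction set {4, 6, 7}:
g(0) = mex{} = 0
g(1) = mex{} = 0
g(2) = mex{} = 0
g(3) = mex{} = 0
g(4) = mex{0} = 1
g(5) = mex{0} = 1
g(6) = mex{0} = 1
g(7) = mex{0} = 1
g(8) = mex{0,1} = 2
g(9) = mex{0,1} = 2
g(10) = mex{0,1} = 2
So g(10) = 2.

2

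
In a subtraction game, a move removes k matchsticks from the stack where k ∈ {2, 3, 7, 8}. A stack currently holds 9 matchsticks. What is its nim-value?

Build the Grundy sequence with g(k) = mex{g(k−s) : s ∈ {2, 3, 7, 8}, s ≤ k}:
g(0) = mex{} = 0
g(1) = mex{} = 0
g(2) = mex{0} = 1
g(3) = mex{0} = 1
g(4) = mex{0,1} = 2
g(5) = mex{1} = 0
g(6) = mex{1,2} = 0
g(7) = mex{0,2} = 1
g(8) = mex{0} = 1
g(9) = mex{0,1} = 2
So g(9) = 2.

2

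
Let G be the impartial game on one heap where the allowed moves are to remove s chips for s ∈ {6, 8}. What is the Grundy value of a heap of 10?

1

Compute g(0), g(1), … for moves {6, 8}:
g(0) = mex{} = 0
g(1) = mex{} = 0
g(2) = mex{} = 0
g(3) = mex{} = 0
g(4) = mex{} = 0
g(5) = mex{} = 0
g(6) = mex{0} = 1
g(7) = mex{0} = 1
g(8) = mex{0} = 1
g(9) = mex{0} = 1
g(10) = mex{0} = 1
So g(10) = 1.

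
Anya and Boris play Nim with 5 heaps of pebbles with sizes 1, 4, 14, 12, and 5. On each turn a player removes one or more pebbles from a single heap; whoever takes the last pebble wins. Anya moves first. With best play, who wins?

Anya wins

Nim-sum: 1 ⊕ 4 ⊕ 14 ⊕ 12 ⊕ 5 = 2.
The nim-sum is 2 ≠ 0, so this is an N-position: the player to move can win; Anya has a winning move.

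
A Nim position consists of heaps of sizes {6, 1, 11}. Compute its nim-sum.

Compute the nim-sum pairwise:
6 XOR 1 = 7
7 XOR 11 = 12

12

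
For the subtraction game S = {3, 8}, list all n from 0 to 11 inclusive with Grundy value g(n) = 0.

Grundy values for subtraction set {3, 8}:
g(0) = mex{} = 0
g(1) = mex{} = 0
g(2) = mex{} = 0
g(3) = mex{0} = 1
g(4) = mex{0} = 1
g(5) = mex{0} = 1
g(6) = mex{1} = 0
g(7) = mex{1} = 0
g(8) = mex{0,1} = 2
g(9) = mex{0} = 1
g(10) = mex{0} = 1
g(11) = mex{1,2} = 0
The P-positions (g = 0) in 0..11 are 0, 1, 2, 6, 7, 11.

0, 1, 2, 6, 7, 11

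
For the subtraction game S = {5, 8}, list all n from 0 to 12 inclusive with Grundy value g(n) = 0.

Compute g(0), g(1), … for moves {5, 8}:
g(0) = mex{} = 0
g(1) = mex{} = 0
g(2) = mex{} = 0
g(3) = mex{} = 0
g(4) = mex{} = 0
g(5) = mex{0} = 1
g(6) = mex{0} = 1
g(7) = mex{0} = 1
g(8) = mex{0} = 1
g(9) = mex{0} = 1
g(10) = mex{0,1} = 2
g(11) = mex{0,1} = 2
g(12) = mex{0,1} = 2
The P-positions (g = 0) in 0..12 are 0, 1, 2, 3, 4.

0, 1, 2, 3, 4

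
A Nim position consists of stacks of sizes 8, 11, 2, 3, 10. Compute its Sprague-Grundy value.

Write each in binary and XOR column by column:
  1000  (8)
  1011  (11)
  0010  (2)
  0011  (3)
  1010  (10)
  ----
  1000  (8)

8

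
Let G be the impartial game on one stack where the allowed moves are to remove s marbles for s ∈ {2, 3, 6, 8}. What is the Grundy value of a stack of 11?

3

Grundy values for subtraction set {2, 3, 6, 8}:
g(0) = mex{} = 0
g(1) = mex{} = 0
g(2) = mex{0} = 1
g(3) = mex{0} = 1
g(4) = mex{0,1} = 2
g(5) = mex{1} = 0
g(6) = mex{0,1,2} = 3
g(7) = mex{0,2} = 1
g(8) = mex{0,1,3} = 2
g(9) = mex{0,1,3} = 2
g(10) = mex{1,2} = 0
g(11) = mex{0,1,2} = 3
So g(11) = 3.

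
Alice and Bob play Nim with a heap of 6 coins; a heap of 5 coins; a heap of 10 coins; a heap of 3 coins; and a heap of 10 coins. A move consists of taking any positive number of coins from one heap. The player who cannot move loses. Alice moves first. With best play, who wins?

Bob wins

Nim-sum: 6 ⊕ 5 ⊕ 10 ⊕ 3 ⊕ 10 = 0.
The nim-sum is 0, so this is a P-position: the player to move is in a losing position under optimal play; Alice is about to move from it and so loses — Bob wins.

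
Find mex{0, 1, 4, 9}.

2

The values 0, 1 are all present; 2 is the first non-negative integer missing from the set.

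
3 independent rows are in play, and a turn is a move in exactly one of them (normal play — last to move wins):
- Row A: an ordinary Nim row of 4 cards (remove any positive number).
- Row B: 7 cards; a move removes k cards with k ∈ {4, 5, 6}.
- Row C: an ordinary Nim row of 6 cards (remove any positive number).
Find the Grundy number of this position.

3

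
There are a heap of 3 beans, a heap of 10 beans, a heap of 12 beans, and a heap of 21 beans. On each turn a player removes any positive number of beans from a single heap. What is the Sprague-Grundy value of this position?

16

Nim-sum: 3 ^ 10 ^ 12 ^ 21 = 16.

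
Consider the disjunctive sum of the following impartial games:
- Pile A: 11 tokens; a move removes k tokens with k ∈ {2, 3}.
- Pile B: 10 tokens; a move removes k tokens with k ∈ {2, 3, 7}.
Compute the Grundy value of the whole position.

Build the Grundy sequence for pile A with g(k) = mex{g(k−s) : s ∈ {2, 3}, s ≤ k}:
g(0) = mex{} = 0
g(1) = mex{} = 0
g(2) = mex{0} = 1
g(3) = mex{0} = 1
g(4) = mex{0,1} = 2
g(5) = mex{1} = 0
g(6) = mex{1,2} = 0
g(7) = mex{0,2} = 1
g(8) = mex{0} = 1
g(9) = mex{0,1} = 2
g(10) = mex{1} = 0
g(11) = mex{1,2} = 0
So g(11) = 0.
Build the Grundy sequence for pile B with g(k) = mex{g(k−s) : s ∈ {2, 3, 7}, s ≤ k}:
k:     0  1  2  3  4  5  6  7  8  9 10
g(k):  0  0  1  1  2  0  0  1  1  2  0
So g(10) = 0.
The value of a disjunctive sum is the nim-sum of the parts.
Combined value = 0 ⊕ 0 = 0.

0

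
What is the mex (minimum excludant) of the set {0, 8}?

0 is in the set but 1 is not, so the mex is 1.

1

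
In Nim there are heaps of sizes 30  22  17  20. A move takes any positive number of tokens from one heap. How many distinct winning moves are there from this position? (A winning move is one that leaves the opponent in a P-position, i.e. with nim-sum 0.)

1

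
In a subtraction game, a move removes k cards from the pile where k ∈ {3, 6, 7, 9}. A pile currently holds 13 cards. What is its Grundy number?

Compute g(0), g(1), … for moves {3, 6, 7, 9}:
k:     0  1  2  3  4  5  6  7  8  9 10 11 12 13
g(k):  0  0  0  1  1  1  2  2  2  3  3  3  0  0
So g(13) = 0.

0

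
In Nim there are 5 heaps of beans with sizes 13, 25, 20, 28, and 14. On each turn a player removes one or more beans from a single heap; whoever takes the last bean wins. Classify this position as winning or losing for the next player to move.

Nim-sum: 13 ⊕ 25 ⊕ 20 ⊕ 28 ⊕ 14 = 18.
The nim-sum is 18 ≠ 0, so this is an N-position: the player to move can win.

Winning position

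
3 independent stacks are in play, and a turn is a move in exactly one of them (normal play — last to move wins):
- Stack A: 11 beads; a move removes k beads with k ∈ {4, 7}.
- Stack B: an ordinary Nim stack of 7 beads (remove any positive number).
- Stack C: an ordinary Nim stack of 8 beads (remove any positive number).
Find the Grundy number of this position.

15

Build the Grundy sequence for stack A with g(k) = mex{g(k−s) : s ∈ {4, 7}, s ≤ k}:
g(0) = mex{} = 0
g(1) = mex{} = 0
g(2) = mex{} = 0
g(3) = mex{} = 0
g(4) = mex{0} = 1
g(5) = mex{0} = 1
g(6) = mex{0} = 1
g(7) = mex{0} = 1
g(8) = mex{0,1} = 2
g(9) = mex{0,1} = 2
g(10) = mex{0,1} = 2
g(11) = mex{1} = 0
So g(11) = 0.
Stack B is a plain Nim stack of size 7, so its Grundy value is 7.
Stack C is a plain Nim stack of size 8, so its Grundy value is 8.
By the Sprague-Grundy theorem, the Grundy value of a sum of independent games is the XOR of the component values.
Combined value = 0 XOR 7 XOR 8 = 15.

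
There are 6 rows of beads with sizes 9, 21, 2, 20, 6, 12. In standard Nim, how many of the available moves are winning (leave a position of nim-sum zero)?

0

Nim-sum: 9 XOR 21 XOR 2 XOR 20 XOR 6 XOR 12 = 0.
The nim-sum is already 0, so every move leaves a nonzero nim-sum — there are no winning moves.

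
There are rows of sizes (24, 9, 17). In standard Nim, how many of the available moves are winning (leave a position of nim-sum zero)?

In binary:
  11000  (24)
  01001  (9)
  10001  (17)
  -----
  00000  (0)
The nim-sum is already 0, so every move leaves a nonzero nim-sum — there are no winning moves.

0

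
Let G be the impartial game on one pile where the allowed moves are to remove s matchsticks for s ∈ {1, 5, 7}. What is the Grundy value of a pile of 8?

Compute g(0), g(1), … for moves {1, 5, 7}:
g(0) = mex{} = 0
g(1) = mex{0} = 1
g(2) = mex{1} = 0
g(3) = mex{0} = 1
g(4) = mex{1} = 0
g(5) = mex{0} = 1
g(6) = mex{1} = 0
g(7) = mex{0} = 1
g(8) = mex{1} = 0
So g(8) = 0.

0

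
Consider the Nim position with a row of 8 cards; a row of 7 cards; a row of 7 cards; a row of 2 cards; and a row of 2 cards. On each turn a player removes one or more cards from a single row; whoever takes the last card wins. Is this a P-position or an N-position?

N-position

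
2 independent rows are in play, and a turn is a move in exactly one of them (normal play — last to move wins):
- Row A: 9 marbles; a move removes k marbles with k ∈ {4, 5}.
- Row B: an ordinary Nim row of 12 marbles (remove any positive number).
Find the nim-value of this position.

For row A, compute g(0), g(1), … with moves {4, 5}:
g(0) = mex{} = 0
g(1) = mex{} = 0
g(2) = mex{} = 0
g(3) = mex{} = 0
g(4) = mex{0} = 1
g(5) = mex{0} = 1
g(6) = mex{0} = 1
g(7) = mex{0} = 1
g(8) = mex{0,1} = 2
g(9) = mex{1} = 0
So g(9) = 0.
Row B is a plain Nim row of size 12, so its Grundy value is 12.
By the Sprague-Grundy theorem, the Grundy value of a sum of independent games is the XOR of the component values.
Combined value = 0 XOR 12 = 12.

12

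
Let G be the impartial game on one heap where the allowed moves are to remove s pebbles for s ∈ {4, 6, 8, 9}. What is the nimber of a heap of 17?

Grundy values for subtraction set {4, 6, 8, 9}:
k:     0  1  2  3  4  5  6  7  8  9 10 11 12 13 14 15 16 17
g(k):  0  0  0  0  1  1  1  1  2  2  2  2  3  0  0  0  0  1
So g(17) = 1.

1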